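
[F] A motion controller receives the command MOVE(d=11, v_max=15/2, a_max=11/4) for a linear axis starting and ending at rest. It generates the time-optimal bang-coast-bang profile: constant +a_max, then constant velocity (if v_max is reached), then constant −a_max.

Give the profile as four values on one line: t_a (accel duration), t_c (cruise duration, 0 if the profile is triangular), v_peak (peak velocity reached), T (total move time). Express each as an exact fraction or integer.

t_a=2 t_c=0 v_peak=11/2 T=4

v_max²/a_max = (15/2)²/(11/4) = 225/11
11 < 225/11 so t_c = 0
v_peak = √(11·11/4) = √(121/4) = 11/2
t_a = (11/2)/(11/4) = 2; t_c = 0
T = 2·2 = 4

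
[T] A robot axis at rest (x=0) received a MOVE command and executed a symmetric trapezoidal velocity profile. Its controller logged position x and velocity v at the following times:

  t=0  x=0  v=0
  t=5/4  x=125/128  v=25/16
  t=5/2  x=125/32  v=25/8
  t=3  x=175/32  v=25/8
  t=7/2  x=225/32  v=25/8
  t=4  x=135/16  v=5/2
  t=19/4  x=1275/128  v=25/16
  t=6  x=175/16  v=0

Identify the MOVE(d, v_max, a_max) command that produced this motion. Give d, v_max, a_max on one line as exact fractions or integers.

final state: t=6, x=175/16, v=0 → d = 175/16
a_max = (25/16−0)/(5/4−0) = 5/4
max v = 25/8 over t∈[5/2,7/2] → v_max = 25/8
check: 25/8·(5/2+1) = 175/16 ✓

d=175/16 v_max=25/8 a_max=5/4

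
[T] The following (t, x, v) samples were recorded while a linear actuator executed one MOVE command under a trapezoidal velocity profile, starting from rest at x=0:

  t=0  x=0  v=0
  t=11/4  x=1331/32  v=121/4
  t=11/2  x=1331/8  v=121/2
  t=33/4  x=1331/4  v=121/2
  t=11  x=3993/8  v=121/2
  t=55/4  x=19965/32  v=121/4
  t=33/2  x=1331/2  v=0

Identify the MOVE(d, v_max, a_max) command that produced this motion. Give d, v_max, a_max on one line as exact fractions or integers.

d=1331/2 v_max=121/2 a_max=11

final state: t=33/2, x=1331/2, v=0 → d = 1331/2
a_max = (121/4−0)/(11/4−0) = 11
max v = 121/2 over t∈[11/2,11] → v_max = 121/2
check: 121/2·(11/2+11/2) = 1331/2 ✓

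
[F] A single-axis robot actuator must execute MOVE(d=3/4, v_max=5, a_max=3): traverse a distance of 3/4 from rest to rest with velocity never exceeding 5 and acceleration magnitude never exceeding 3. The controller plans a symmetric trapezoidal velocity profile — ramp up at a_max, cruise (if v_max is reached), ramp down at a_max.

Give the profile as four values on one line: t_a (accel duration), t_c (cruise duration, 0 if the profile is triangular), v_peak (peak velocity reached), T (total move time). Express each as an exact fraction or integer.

vₘ²/aₘ = 5²/3 = 25/3
3/4 < 25/3 so t_c = 0
v_peak = √(3/4·3) = √(9/4) = 3/2
t_a = (3/2)/3 = 1/2; t_c = 0
T = 2·1/2 = 1

t_a=1/2 t_c=0 v_peak=3/2 T=1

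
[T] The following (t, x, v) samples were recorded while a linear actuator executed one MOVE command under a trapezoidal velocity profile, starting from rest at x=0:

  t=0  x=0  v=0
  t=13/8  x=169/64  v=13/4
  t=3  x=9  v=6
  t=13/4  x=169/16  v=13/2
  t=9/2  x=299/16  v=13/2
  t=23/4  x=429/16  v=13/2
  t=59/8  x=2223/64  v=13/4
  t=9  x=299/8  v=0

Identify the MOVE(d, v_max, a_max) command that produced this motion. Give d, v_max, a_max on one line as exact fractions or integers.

final state: t=9, x=299/8, v=0 → d = 299/8
a_max = (13/4−0)/(13/8−0) = 2
max v = 13/2 over t∈[13/4,23/4] → v_max = 13/2
check: 13/2·(13/4+5/2) = 299/8 ✓

d=299/8 v_max=13/2 a_max=2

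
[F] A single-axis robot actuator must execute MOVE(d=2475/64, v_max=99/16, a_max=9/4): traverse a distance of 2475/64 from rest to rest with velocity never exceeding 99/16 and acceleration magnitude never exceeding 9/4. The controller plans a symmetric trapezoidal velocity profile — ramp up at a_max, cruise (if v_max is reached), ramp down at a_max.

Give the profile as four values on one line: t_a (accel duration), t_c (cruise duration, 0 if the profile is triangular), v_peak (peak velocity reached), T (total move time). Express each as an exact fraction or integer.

v_max²/a_max = (99/16)²/(9/4) = 1089/64
2475/64 ≥ 1089/64 so v_max reached
t_a = (99/16)/(9/4) = 11/4; v_peak = 99/16
d_cruise = 2475/64 − 1089/64 = 693/32; t_c = (693/32)/(99/16) = 7/2
T = 2·11/4 + 7/2 = 9

t_a=11/4 t_c=7/2 v_peak=99/16 T=9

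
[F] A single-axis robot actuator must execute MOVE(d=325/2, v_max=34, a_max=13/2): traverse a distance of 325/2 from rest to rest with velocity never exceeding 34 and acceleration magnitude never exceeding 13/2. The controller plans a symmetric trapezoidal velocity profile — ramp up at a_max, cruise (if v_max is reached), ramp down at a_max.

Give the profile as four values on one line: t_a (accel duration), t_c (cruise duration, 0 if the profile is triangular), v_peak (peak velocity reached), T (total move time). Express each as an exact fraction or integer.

t_a=5 t_c=0 v_peak=65/2 T=10

(v_max)²/a_max = 34²/(13/2) = 2312/13
325/2 < 2312/13 → triangular
v_peak = √(325/2·13/2) = √(4225/4) = 65/2
t_a = (65/2)/(13/2) = 5; t_c = 0
T = 2·5 = 10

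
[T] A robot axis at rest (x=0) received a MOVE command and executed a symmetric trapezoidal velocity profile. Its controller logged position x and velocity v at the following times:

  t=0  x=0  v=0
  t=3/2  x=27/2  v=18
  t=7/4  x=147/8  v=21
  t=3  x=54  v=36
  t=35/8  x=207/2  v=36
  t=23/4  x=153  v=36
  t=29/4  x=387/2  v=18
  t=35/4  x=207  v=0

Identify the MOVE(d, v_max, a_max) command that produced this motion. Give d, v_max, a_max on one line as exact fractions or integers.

d=207 v_max=36 a_max=12

final state: t=35/4, x=207, v=0 → d = 207
a_max = (18−0)/(3/2−0) = 12
max v = 36 over t∈[3,23/4] → v_max = 36
check: 36·(3+11/4) = 207 ✓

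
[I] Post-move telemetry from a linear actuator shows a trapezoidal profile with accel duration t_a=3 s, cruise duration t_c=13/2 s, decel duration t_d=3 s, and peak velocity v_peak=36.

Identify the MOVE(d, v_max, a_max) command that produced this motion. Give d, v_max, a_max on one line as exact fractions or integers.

d=342 v_max=36 a_max=12

a_max = 36/3 = 12
d_a = ½·36·3 = 54; d_c = 36·13/2 = 234
d = 2·54 + 234 = 342
t_c = 13/2 > 0 ⇒ limit active, v_max = 36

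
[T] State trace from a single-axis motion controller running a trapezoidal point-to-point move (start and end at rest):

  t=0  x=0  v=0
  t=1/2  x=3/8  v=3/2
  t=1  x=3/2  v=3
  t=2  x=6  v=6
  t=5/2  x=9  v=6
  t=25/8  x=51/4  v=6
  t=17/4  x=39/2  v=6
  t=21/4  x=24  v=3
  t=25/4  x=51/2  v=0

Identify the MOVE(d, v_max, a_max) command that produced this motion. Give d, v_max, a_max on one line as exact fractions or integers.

d=51/2 v_max=6 a_max=3

final state: t=25/4, x=51/2, v=0 → d = 51/2
a_max = (3/2−0)/(1/2−0) = 3
max v = 6 over t∈[2,17/4] → v_max = 6
check: 6·(2+9/4) = 51/2 ✓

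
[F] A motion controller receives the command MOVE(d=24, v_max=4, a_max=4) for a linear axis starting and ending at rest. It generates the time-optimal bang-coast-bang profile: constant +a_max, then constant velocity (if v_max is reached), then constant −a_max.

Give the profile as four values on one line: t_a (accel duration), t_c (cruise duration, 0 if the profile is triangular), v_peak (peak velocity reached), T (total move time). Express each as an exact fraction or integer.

t_a=1 t_c=5 v_peak=4 T=7

v_max²/a_max = 4²/4 = 4
24 ≥ 4 so v_max reached
t_a = 4/4 = 1; v_peak = 4
d_cruise = 24 − 4 = 20; t_c = 20/4 = 5
T = 2·1 + 5 = 7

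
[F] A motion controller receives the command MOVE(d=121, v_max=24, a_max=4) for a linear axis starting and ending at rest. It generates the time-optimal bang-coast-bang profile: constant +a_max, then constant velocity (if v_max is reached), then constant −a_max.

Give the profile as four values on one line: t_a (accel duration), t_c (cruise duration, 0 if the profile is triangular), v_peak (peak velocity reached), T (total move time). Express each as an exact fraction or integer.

t_a=11/2 t_c=0 v_peak=22 T=11

vₘ²/aₘ = 24²/4 = 144
121 < 144 so t_c = 0
v_peak = √(121·4) = √484 = 22
t_a = 22/4 = 11/2; t_c = 0
T = 2·11/2 = 11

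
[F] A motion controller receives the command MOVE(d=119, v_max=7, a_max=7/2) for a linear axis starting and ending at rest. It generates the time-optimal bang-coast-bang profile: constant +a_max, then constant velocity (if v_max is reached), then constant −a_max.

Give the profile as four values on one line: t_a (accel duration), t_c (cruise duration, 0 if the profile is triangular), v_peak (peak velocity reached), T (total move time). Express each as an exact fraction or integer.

t_a=2 t_c=15 v_peak=7 T=19

(v_max)²/a_max = 7²/(7/2) = 14
119 ≥ 14 ⇒ cruise phase
t_a = 7/(7/2) = 2; v_peak = 7
d_cruise = 119 − 14 = 105; t_c = 105/7 = 15
T = 2·2 + 15 = 19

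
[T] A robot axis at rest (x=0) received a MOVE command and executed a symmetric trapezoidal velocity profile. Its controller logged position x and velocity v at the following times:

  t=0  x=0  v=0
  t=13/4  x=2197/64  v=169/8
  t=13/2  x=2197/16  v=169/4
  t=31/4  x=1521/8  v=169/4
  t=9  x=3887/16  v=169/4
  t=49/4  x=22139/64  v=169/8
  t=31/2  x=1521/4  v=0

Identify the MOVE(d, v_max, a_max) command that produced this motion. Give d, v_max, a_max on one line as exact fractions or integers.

final state: t=31/2, x=1521/4, v=0 → d = 1521/4
a_max = (169/8−0)/(13/4−0) = 13/2
max v = 169/4 over t∈[13/2,9] → v_max = 169/4
check: 169/4·(13/2+5/2) = 1521/4 ✓

d=1521/4 v_max=169/4 a_max=13/2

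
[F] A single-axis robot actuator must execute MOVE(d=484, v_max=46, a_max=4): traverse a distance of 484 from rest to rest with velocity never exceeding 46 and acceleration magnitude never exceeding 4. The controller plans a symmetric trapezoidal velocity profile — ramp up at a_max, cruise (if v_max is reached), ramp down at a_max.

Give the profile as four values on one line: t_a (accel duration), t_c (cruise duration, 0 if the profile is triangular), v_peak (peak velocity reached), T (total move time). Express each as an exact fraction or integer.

v_max²/a_max = 46²/4 = 529
484 < 529 ⇒ no cruise
v_peak = √(484·4) = √1936 = 44
t_a = 44/4 = 11; t_c = 0
T = 2·11 = 22

t_a=11 t_c=0 v_peak=44 T=22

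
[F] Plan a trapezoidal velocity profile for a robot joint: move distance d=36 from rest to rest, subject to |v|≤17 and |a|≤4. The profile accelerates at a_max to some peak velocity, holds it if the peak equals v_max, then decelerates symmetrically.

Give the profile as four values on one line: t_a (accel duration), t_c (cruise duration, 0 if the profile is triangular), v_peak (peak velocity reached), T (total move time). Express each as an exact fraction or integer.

t_a=3 t_c=0 v_peak=12 T=6

(v_max)²/a_max = 17²/4 = 289/4
36 < 289/4 → triangular
v_peak = √(36·4) = √144 = 12
t_a = 12/4 = 3; t_c = 0
T = 2·3 = 6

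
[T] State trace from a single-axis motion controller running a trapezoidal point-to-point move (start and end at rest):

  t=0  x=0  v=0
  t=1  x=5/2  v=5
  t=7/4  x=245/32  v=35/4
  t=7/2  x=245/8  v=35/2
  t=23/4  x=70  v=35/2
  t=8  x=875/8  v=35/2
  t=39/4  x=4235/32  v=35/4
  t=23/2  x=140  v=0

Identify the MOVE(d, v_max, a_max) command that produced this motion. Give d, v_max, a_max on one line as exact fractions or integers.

final state: t=23/2, x=140, v=0 → d = 140
a_max = (5−0)/(1−0) = 5
max v = 35/2 over t∈[7/2,8] → v_max = 35/2
check: 35/2·(7/2+9/2) = 140 ✓

d=140 v_max=35/2 a_max=5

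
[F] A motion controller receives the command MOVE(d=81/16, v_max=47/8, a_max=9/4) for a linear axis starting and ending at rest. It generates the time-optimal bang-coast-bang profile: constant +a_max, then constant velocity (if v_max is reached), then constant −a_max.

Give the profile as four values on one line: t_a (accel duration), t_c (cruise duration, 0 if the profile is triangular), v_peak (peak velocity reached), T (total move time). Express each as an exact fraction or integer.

vₘ²/aₘ = (47/8)²/(9/4) = 2209/144
81/16 < 2209/144 ⇒ no cruise
v_peak = √(81/16·9/4) = √(729/64) = 27/8
t_a = (27/8)/(9/4) = 3/2; t_c = 0
T = 2·3/2 = 3

t_a=3/2 t_c=0 v_peak=27/8 T=3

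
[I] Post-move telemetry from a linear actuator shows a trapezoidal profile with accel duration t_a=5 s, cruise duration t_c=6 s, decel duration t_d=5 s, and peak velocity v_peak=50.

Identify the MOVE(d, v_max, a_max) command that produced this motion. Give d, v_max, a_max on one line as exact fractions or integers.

a_max = 50/5 = 10
d_a = ½·50·5 = 125; d_c = 50·6 = 300
d = 2·125 + 300 = 550
t_c = 6 > 0 ⇒ limit active, v_max = 50

d=550 v_max=50 a_max=10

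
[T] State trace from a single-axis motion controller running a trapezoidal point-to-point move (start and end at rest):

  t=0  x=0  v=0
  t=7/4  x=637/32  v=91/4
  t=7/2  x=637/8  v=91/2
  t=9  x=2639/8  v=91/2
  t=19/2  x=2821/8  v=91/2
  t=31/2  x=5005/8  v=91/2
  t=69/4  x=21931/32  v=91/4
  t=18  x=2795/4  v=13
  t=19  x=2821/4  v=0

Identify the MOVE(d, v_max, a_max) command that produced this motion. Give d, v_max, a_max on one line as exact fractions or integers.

d=2821/4 v_max=91/2 a_max=13

final state: t=19, x=2821/4, v=0 → d = 2821/4
a_max = (91/4−0)/(7/4−0) = 13
max v = 91/2 over t∈[7/2,31/2] → v_max = 91/2
check: 91/2·(7/2+12) = 2821/4 ✓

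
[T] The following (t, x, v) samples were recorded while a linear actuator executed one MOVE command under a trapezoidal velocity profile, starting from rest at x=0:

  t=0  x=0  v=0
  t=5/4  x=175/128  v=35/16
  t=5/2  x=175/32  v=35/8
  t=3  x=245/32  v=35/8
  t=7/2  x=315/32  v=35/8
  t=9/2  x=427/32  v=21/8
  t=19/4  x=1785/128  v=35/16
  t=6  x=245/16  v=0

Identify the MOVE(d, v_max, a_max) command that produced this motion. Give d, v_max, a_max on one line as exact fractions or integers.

final state: t=6, x=245/16, v=0 → d = 245/16
a_max = (35/16−0)/(5/4−0) = 7/4
max v = 35/8 over t∈[5/2,7/2] → v_max = 35/8
check: 35/8·(5/2+1) = 245/16 ✓

d=245/16 v_max=35/8 a_max=7/4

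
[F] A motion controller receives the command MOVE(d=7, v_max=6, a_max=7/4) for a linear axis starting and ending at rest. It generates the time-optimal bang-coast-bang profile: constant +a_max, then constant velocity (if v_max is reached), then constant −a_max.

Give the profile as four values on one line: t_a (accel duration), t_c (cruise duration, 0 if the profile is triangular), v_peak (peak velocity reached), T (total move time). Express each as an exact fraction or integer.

vₘ²/aₘ = 6²/(7/4) = 144/7
7 < 144/7 ⇒ no cruise
v_peak = √(7·7/4) = √(49/4) = 7/2
t_a = (7/2)/(7/4) = 2; t_c = 0
T = 2·2 = 4

t_a=2 t_c=0 v_peak=7/2 T=4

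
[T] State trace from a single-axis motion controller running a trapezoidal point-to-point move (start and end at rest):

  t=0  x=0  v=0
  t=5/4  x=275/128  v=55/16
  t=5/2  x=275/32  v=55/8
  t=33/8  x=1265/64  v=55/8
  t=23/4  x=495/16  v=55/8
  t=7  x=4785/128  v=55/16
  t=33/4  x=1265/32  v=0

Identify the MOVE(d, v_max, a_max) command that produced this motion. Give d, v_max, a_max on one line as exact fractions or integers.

final state: t=33/4, x=1265/32, v=0 → d = 1265/32
a_max = (55/16−0)/(5/4−0) = 11/4
max v = 55/8 over t∈[5/2,23/4] → v_max = 55/8
check: 55/8·(5/2+13/4) = 1265/32 ✓

d=1265/32 v_max=55/8 a_max=11/4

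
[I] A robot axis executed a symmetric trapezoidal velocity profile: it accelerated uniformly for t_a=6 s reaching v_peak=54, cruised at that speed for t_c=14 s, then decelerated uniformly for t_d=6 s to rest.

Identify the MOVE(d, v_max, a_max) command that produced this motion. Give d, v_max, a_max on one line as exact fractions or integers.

a_max = 54/6 = 9
d_a = ½·54·6 = 162; d_c = 54·14 = 756
d = 2·162 + 756 = 1080
t_c = 14 > 0 → v_max = v_peak = 54

d=1080 v_max=54 a_max=9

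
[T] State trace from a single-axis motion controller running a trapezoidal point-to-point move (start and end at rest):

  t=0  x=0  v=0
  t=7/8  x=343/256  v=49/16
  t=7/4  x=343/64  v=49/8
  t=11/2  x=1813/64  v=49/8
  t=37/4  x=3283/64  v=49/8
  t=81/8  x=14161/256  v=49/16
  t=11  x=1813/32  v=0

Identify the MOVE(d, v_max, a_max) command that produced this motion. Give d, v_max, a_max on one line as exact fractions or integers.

final state: t=11, x=1813/32, v=0 → d = 1813/32
a_max = (49/16−0)/(7/8−0) = 7/2
max v = 49/8 over t∈[7/4,37/4] → v_max = 49/8
check: 49/8·(7/4+15/2) = 1813/32 ✓

d=1813/32 v_max=49/8 a_max=7/2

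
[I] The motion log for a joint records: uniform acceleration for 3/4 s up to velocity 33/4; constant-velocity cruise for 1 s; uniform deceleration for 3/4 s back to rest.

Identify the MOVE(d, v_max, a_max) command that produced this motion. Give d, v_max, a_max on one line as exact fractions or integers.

d=231/16 v_max=33/4 a_max=11

a_max = (33/4)/(3/4) = 11
d_a = ½·33/4·3/4 = 99/32; d_c = 33/4·1 = 33/4
d = 2·99/32 + 33/4 = 231/16
t_c = 1 > 0 ⇒ limit active, v_max = 33/4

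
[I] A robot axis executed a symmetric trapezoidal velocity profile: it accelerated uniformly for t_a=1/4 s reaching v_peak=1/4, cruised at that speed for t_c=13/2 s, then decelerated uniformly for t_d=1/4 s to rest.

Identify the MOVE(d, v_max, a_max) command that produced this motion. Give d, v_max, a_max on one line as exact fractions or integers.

d=27/16 v_max=1/4 a_max=1

a_max = (1/4)/(1/4) = 1
d_a = ½·1/4·1/4 = 1/32; d_c = 1/4·13/2 = 13/8
d = 2·1/32 + 13/8 = 27/16
t_c = 13/2 > 0 → v_max = v_peak = 1/4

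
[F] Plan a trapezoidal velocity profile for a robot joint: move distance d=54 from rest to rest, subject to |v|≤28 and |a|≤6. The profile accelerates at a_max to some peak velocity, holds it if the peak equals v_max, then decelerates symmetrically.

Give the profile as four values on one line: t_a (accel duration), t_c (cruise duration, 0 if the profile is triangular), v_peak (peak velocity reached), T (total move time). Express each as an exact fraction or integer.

(v_max)²/a_max = 28²/6 = 392/3
54 < 392/3 ⇒ no cruise
v_peak = √(54·6) = √324 = 18
t_a = 18/6 = 3; t_c = 0
T = 2·3 = 6

t_a=3 t_c=0 v_peak=18 T=6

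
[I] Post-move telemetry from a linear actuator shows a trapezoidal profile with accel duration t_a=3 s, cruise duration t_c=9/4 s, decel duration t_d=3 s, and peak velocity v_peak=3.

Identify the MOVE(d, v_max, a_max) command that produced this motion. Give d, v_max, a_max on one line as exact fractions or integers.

a_max = 3/3 = 1
d_a = ½·3·3 = 9/2; d_c = 3·9/4 = 27/4
d = 2·9/2 + 27/4 = 63/4
t_c = 9/4 > 0 → v_max = v_peak = 3

d=63/4 v_max=3 a_max=1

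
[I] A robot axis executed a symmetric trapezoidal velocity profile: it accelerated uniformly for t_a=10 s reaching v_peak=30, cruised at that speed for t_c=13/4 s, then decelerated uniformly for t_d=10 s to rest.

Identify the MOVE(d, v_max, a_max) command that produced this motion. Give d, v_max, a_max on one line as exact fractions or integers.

d=795/2 v_max=30 a_max=3

a_max = 30/10 = 3
d_a = ½·30·10 = 150; d_c = 30·13/4 = 195/2
d = 2·150 + 195/2 = 795/2
t_c = 13/4 > 0 → v_max = v_peak = 30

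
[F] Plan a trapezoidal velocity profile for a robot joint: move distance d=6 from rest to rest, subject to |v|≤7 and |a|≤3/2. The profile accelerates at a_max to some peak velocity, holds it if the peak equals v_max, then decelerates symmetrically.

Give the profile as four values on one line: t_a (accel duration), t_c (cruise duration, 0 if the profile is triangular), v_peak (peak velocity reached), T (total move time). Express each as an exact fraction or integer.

t_a=2 t_c=0 v_peak=3 T=4

vₘ²/aₘ = 7²/(3/2) = 98/3
6 < 98/3 → triangular
v_peak = √(6·3/2) = √9 = 3
t_a = 3/(3/2) = 2; t_c = 0
T = 2·2 = 4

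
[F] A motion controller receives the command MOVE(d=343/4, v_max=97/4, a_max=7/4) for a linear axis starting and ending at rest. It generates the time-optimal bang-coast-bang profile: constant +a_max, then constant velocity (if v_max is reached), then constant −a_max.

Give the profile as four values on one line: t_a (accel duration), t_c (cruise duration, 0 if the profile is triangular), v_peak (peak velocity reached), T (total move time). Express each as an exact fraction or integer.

t_a=7 t_c=0 v_peak=49/4 T=14

(v_max)²/a_max = (97/4)²/(7/4) = 9409/28
343/4 < 9409/28 ⇒ no cruise
v_peak = √(343/4·7/4) = √(2401/16) = 49/4
t_a = (49/4)/(7/4) = 7; t_c = 0
T = 2·7 = 14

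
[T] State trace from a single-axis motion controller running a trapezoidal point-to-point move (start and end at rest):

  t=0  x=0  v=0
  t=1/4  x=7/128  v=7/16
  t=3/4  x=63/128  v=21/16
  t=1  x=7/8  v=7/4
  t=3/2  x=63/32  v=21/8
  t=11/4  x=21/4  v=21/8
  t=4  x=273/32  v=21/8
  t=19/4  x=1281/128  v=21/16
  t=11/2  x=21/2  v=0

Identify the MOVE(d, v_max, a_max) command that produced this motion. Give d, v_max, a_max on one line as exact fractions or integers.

d=21/2 v_max=21/8 a_max=7/4

final state: t=11/2, x=21/2, v=0 → d = 21/2
a_max = (7/16−0)/(1/4−0) = 7/4
max v = 21/8 over t∈[3/2,4] → v_max = 21/8
check: 21/8·(3/2+5/2) = 21/2 ✓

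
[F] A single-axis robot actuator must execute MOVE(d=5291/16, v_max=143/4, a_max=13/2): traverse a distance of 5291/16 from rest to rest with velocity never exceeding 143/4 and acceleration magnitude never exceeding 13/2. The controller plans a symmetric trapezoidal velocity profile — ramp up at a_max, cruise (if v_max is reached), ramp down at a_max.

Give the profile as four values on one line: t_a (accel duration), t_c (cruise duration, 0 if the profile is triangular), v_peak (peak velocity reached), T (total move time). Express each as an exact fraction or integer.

vₘ²/aₘ = (143/4)²/(13/2) = 1573/8
5291/16 ≥ 1573/8 so v_max reached
t_a = (143/4)/(13/2) = 11/2; v_peak = 143/4
d_cruise = 5291/16 − 1573/8 = 2145/16; t_c = (2145/16)/(143/4) = 15/4
T = 2·11/2 + 15/4 = 59/4

t_a=11/2 t_c=15/4 v_peak=143/4 T=59/4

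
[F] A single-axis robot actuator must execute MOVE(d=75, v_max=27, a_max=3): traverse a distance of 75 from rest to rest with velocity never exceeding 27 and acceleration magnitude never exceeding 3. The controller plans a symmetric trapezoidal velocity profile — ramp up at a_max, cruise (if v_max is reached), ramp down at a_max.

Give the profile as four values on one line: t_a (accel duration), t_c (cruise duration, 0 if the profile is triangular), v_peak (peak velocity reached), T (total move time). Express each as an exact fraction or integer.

(v_max)²/a_max = 27²/3 = 243
75 < 243 ⇒ no cruise
v_peak = √(75·3) = √225 = 15
t_a = 15/3 = 5; t_c = 0
T = 2·5 = 10

t_a=5 t_c=0 v_peak=15 T=10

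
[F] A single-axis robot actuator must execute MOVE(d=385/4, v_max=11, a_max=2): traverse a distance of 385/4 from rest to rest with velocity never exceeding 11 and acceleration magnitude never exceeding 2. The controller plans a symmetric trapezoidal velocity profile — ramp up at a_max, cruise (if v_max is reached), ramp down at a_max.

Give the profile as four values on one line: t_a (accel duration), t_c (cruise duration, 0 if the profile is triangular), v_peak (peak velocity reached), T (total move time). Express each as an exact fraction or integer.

t_a=11/2 t_c=13/4 v_peak=11 T=57/4

vₘ²/aₘ = 11²/2 = 121/2
385/4 ≥ 121/2 so v_max reached
t_a = 11/2; v_peak = 11
d_cruise = 385/4 − 121/2 = 143/4; t_c = (143/4)/11 = 13/4
T = 2·11/2 + 13/4 = 57/4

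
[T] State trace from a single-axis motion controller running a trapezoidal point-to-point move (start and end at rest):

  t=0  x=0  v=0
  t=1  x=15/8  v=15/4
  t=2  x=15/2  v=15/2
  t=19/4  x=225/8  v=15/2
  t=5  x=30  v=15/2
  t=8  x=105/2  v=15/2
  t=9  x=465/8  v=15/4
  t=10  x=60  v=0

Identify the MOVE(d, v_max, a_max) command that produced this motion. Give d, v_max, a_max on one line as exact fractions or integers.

final state: t=10, x=60, v=0 → d = 60
a_max = (15/4−0)/(1−0) = 15/4
max v = 15/2 over t∈[2,8] → v_max = 15/2
check: 15/2·(2+6) = 60 ✓

d=60 v_max=15/2 a_max=15/4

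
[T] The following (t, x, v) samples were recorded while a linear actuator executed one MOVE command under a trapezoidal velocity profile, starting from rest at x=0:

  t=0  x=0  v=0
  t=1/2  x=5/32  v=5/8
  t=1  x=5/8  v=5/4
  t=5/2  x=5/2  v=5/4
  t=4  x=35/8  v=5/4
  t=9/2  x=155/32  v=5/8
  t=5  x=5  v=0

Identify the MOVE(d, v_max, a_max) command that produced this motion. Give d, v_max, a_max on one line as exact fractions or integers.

d=5 v_max=5/4 a_max=5/4

final state: t=5, x=5, v=0 → d = 5
a_max = (5/8−0)/(1/2−0) = 5/4
max v = 5/4 over t∈[1,4] → v_max = 5/4
check: 5/4·(1+3) = 5 ✓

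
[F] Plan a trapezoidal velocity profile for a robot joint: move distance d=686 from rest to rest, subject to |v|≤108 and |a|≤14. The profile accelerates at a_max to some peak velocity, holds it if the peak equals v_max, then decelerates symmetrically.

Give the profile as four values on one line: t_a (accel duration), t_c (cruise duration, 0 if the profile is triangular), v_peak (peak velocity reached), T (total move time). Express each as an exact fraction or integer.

t_a=7 t_c=0 v_peak=98 T=14

v_max²/a_max = 108²/14 = 5832/7
686 < 5832/7 so t_c = 0
v_peak = √(686·14) = √9604 = 98
t_a = 98/14 = 7; t_c = 0
T = 2·7 = 14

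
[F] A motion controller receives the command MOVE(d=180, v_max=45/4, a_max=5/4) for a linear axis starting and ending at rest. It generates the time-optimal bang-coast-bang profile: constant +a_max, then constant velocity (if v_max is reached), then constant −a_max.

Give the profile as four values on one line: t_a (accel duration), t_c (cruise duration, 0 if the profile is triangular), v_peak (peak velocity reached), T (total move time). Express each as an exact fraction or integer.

v_max²/a_max = (45/4)²/(5/4) = 405/4
180 ≥ 405/4 ⇒ cruise phase
t_a = (45/4)/(5/4) = 9; v_peak = 45/4
d_cruise = 180 − 405/4 = 315/4; t_c = (315/4)/(45/4) = 7
T = 2·9 + 7 = 25

t_a=9 t_c=7 v_peak=45/4 T=25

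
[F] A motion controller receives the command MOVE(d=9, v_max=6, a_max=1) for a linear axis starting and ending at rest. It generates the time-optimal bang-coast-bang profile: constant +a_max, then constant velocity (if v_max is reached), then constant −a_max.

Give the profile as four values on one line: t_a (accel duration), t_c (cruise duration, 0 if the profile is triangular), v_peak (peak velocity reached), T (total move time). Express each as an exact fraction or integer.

t_a=3 t_c=0 v_peak=3 T=6

(v_max)²/a_max = 6²/1 = 36
9 < 36 ⇒ no cruise
v_peak = √(9·1) = √9 = 3
t_a = 3/1 = 3; t_c = 0
T = 2·3 = 6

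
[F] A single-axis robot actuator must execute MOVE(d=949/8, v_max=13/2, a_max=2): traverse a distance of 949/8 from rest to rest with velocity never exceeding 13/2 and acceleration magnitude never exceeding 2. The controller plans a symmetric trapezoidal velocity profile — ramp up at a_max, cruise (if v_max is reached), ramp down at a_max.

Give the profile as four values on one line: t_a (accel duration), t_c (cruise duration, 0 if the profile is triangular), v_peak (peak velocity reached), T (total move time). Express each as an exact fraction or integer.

t_a=13/4 t_c=15 v_peak=13/2 T=43/2

v_max²/a_max = (13/2)²/2 = 169/8
949/8 ≥ 169/8 so v_max reached
t_a = (13/2)/2 = 13/4; v_peak = 13/2
d_cruise = 949/8 − 169/8 = 195/2; t_c = (195/2)/(13/2) = 15
T = 2·13/4 + 15 = 43/2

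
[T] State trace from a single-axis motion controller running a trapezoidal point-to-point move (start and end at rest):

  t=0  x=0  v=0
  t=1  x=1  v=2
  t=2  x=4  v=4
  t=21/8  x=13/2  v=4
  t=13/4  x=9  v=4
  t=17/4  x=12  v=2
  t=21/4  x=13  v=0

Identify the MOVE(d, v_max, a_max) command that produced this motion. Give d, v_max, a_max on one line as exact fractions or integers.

d=13 v_max=4 a_max=2

final state: t=21/4, x=13, v=0 → d = 13
a_max = (2−0)/(1−0) = 2
max v = 4 over t∈[2,13/4] → v_max = 4
check: 4·(2+5/4) = 13 ✓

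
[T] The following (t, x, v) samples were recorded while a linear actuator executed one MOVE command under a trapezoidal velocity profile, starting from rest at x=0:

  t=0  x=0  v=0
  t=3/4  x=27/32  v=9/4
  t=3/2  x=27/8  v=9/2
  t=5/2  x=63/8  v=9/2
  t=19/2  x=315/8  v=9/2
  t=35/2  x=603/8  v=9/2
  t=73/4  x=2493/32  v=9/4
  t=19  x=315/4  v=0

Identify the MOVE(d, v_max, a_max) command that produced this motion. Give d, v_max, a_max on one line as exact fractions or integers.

final state: t=19, x=315/4, v=0 → d = 315/4
a_max = (9/4−0)/(3/4−0) = 3
max v = 9/2 over t∈[3/2,35/2] → v_max = 9/2
check: 9/2·(3/2+16) = 315/4 ✓

d=315/4 v_max=9/2 a_max=3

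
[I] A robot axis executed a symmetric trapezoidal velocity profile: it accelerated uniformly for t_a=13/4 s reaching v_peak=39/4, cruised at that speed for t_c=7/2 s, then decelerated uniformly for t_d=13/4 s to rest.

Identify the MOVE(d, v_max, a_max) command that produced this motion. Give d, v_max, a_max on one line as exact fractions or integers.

d=1053/16 v_max=39/4 a_max=3

a_max = (39/4)/(13/4) = 3
d_a = ½·39/4·13/4 = 507/32; d_c = 39/4·7/2 = 273/8
d = 2·507/32 + 273/8 = 1053/16
t_c = 7/2 > 0 → v_max = v_peak = 39/4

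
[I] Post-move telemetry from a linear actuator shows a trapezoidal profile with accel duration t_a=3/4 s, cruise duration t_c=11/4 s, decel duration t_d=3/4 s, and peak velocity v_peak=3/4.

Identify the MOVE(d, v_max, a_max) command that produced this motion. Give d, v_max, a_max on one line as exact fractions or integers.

d=21/8 v_max=3/4 a_max=1

a_max = (3/4)/(3/4) = 1
d_a = ½·3/4·3/4 = 9/32; d_c = 3/4·11/4 = 33/16
d = 2·9/32 + 33/16 = 21/8
t_c = 11/4 > 0 so v_max = 3/4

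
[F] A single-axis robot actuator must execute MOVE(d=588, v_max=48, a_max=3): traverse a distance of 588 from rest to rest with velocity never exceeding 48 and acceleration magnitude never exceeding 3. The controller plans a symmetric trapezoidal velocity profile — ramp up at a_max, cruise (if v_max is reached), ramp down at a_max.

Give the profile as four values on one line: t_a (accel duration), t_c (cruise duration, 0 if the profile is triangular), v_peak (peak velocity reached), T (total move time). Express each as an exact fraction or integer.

t_a=14 t_c=0 v_peak=42 T=28

v_max²/a_max = 48²/3 = 768
588 < 768 so t_c = 0
v_peak = √(588·3) = √1764 = 42
t_a = 42/3 = 14; t_c = 0
T = 2·14 = 28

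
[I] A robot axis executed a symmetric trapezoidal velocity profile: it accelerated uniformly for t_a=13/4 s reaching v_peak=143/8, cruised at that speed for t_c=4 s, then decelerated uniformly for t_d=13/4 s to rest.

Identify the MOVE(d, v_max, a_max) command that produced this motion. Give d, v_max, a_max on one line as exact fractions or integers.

d=4147/32 v_max=143/8 a_max=11/2

a_max = (143/8)/(13/4) = 11/2
d_a = ½·143/8·13/4 = 1859/64; d_c = 143/8·4 = 143/2
d = 2·1859/64 + 143/2 = 4147/32
t_c = 4 > 0 ⇒ limit active, v_max = 143/8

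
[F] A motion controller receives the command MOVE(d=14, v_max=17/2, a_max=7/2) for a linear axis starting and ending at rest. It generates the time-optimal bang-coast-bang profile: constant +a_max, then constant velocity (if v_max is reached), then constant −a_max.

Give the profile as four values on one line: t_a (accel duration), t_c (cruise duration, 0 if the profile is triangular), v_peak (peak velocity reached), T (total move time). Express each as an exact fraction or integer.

vₘ²/aₘ = (17/2)²/(7/2) = 289/14
14 < 289/14 so t_c = 0
v_peak = √(14·7/2) = √49 = 7
t_a = 7/(7/2) = 2; t_c = 0
T = 2·2 = 4

t_a=2 t_c=0 v_peak=7 T=4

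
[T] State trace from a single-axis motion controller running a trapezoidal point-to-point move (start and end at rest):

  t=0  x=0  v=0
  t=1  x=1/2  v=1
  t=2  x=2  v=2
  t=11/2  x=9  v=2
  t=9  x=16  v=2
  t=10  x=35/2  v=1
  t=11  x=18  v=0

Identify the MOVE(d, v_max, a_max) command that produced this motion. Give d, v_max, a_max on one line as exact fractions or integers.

d=18 v_max=2 a_max=1

final state: t=11, x=18, v=0 → d = 18
a_max = (1−0)/(1−0) = 1
max v = 2 over t∈[2,9] → v_max = 2
check: 2·(2+7) = 18 ✓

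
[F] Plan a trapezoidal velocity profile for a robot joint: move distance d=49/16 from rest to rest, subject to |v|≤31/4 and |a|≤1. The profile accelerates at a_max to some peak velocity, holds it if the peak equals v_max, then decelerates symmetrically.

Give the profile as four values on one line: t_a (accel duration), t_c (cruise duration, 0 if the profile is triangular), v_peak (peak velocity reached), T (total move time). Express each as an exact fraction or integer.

(v_max)²/a_max = (31/4)²/1 = 961/16
49/16 < 961/16 so t_c = 0
v_peak = √(49/16·1) = √(49/16) = 7/4
t_a = (7/4)/1 = 7/4; t_c = 0
T = 2·7/4 = 7/2

t_a=7/4 t_c=0 v_peak=7/4 T=7/2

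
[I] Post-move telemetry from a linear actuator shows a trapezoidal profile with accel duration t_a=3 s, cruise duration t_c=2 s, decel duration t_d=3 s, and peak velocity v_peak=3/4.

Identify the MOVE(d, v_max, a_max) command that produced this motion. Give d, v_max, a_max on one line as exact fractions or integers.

d=15/4 v_max=3/4 a_max=1/4

a_max = (3/4)/3 = 1/4
d_a = ½·3/4·3 = 9/8; d_c = 3/4·2 = 3/2
d = 2·9/8 + 3/2 = 15/4
t_c = 2 > 0 → v_max = v_peak = 3/4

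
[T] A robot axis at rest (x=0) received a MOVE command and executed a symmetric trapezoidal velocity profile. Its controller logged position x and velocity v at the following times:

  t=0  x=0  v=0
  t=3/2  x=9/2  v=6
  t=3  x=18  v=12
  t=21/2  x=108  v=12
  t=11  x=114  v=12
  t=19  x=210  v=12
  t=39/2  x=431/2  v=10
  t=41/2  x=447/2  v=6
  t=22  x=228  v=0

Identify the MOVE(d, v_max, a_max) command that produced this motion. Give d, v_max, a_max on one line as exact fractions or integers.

d=228 v_max=12 a_max=4

final state: t=22, x=228, v=0 → d = 228
a_max = (6−0)/(3/2−0) = 4
max v = 12 over t∈[3,19] → v_max = 12
check: 12·(3+16) = 228 ✓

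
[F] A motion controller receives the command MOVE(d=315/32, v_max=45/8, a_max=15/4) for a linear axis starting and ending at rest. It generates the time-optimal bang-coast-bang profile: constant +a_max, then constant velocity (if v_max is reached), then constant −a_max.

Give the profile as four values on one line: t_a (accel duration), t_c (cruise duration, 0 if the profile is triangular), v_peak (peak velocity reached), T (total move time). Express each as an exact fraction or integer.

(v_max)²/a_max = (45/8)²/(15/4) = 135/16
315/32 ≥ 135/16 so v_max reached
t_a = (45/8)/(15/4) = 3/2; v_peak = 45/8
d_cruise = 315/32 − 135/16 = 45/32; t_c = (45/32)/(45/8) = 1/4
T = 2·3/2 + 1/4 = 13/4

t_a=3/2 t_c=1/4 v_peak=45/8 T=13/4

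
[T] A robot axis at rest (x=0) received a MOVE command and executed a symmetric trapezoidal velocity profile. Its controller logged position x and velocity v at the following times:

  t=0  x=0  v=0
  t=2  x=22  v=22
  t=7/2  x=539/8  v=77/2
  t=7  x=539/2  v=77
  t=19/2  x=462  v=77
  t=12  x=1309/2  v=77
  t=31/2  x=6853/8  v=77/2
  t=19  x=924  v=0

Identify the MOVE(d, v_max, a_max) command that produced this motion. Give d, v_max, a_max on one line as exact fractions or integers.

d=924 v_max=77 a_max=11

final state: t=19, x=924, v=0 → d = 924
a_max = (22−0)/(2−0) = 11
max v = 77 over t∈[7,12] → v_max = 77
check: 77·(7+5) = 924 ✓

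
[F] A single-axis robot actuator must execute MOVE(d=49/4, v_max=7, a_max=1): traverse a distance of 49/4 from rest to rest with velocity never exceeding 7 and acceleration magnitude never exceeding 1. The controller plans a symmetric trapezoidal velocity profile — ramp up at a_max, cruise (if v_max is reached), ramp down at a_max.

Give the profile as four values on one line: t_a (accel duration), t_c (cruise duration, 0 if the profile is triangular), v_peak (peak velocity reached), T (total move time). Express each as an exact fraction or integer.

t_a=7/2 t_c=0 v_peak=7/2 T=7

vₘ²/aₘ = 7²/1 = 49
49/4 < 49 so t_c = 0
v_peak = √(49/4·1) = √(49/4) = 7/2
t_a = (7/2)/1 = 7/2; t_c = 0
T = 2·7/2 = 7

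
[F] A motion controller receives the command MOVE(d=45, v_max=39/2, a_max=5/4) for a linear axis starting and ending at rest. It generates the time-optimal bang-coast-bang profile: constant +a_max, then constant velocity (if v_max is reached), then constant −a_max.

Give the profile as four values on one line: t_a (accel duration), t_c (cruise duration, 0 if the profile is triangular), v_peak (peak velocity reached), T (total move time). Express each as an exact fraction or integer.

v_max²/a_max = (39/2)²/(5/4) = 1521/5
45 < 1521/5 so t_c = 0
v_peak = √(45·5/4) = √(225/4) = 15/2
t_a = (15/2)/(5/4) = 6; t_c = 0
T = 2·6 = 12

t_a=6 t_c=0 v_peak=15/2 T=12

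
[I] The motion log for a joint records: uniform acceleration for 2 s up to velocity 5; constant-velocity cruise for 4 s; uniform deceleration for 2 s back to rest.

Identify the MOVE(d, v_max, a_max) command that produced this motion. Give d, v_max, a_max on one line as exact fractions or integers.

a_max = 5/2
d_a = ½·5·2 = 5; d_c = 5·4 = 20
d = 2·5 + 20 = 30
t_c = 4 > 0 so v_max = 5

d=30 v_max=5 a_max=5/2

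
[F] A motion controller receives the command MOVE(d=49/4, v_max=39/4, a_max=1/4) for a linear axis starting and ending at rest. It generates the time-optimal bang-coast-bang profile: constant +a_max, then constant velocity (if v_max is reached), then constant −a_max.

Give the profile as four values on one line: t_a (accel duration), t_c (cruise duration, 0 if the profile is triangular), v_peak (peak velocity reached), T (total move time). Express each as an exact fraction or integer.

t_a=7 t_c=0 v_peak=7/4 T=14

v_max²/a_max = (39/4)²/(1/4) = 1521/4
49/4 < 1521/4 ⇒ no cruise
v_peak = √(49/4·1/4) = √(49/16) = 7/4
t_a = (7/4)/(1/4) = 7; t_c = 0
T = 2·7 = 14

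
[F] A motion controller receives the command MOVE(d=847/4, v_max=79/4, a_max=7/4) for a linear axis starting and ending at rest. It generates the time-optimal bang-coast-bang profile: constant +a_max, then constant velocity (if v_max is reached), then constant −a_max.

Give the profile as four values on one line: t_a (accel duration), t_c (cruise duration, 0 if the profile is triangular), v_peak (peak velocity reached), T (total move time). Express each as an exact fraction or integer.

vₘ²/aₘ = (79/4)²/(7/4) = 6241/28
847/4 < 6241/28 → triangular
v_peak = √(847/4·7/4) = √(5929/16) = 77/4
t_a = (77/4)/(7/4) = 11; t_c = 0
T = 2·11 = 22

t_a=11 t_c=0 v_peak=77/4 T=22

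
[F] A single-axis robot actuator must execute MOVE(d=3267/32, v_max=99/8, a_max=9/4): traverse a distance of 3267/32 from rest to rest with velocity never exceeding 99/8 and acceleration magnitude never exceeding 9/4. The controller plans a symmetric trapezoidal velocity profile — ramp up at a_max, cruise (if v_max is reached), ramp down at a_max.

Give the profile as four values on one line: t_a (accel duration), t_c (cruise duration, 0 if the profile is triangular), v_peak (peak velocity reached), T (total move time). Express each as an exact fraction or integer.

t_a=11/2 t_c=11/4 v_peak=99/8 T=55/4

vₘ²/aₘ = (99/8)²/(9/4) = 1089/16
3267/32 ≥ 1089/16 → trapezoidal
t_a = (99/8)/(9/4) = 11/2; v_peak = 99/8
d_cruise = 3267/32 − 1089/16 = 1089/32; t_c = (1089/32)/(99/8) = 11/4
T = 2·11/2 + 11/4 = 55/4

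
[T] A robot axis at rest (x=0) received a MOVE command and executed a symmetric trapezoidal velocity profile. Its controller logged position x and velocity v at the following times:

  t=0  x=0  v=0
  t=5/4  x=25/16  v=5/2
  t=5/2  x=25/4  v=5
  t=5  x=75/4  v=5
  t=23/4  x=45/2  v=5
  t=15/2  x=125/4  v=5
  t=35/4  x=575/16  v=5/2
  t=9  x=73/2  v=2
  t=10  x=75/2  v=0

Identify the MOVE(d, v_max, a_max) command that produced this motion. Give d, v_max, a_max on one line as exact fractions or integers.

d=75/2 v_max=5 a_max=2

final state: t=10, x=75/2, v=0 → d = 75/2
a_max = (5/2−0)/(5/4−0) = 2
max v = 5 over t∈[5/2,15/2] → v_max = 5
check: 5·(5/2+5) = 75/2 ✓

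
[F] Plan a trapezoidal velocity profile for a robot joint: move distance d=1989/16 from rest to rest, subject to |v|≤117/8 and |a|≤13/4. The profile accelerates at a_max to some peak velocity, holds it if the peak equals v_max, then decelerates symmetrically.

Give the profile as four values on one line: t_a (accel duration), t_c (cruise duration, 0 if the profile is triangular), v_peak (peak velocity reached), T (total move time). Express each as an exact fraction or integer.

vₘ²/aₘ = (117/8)²/(13/4) = 1053/16
1989/16 ≥ 1053/16 → trapezoidal
t_a = (117/8)/(13/4) = 9/2; v_peak = 117/8
d_cruise = 1989/16 − 1053/16 = 117/2; t_c = (117/2)/(117/8) = 4
T = 2·9/2 + 4 = 13

t_a=9/2 t_c=4 v_peak=117/8 T=13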